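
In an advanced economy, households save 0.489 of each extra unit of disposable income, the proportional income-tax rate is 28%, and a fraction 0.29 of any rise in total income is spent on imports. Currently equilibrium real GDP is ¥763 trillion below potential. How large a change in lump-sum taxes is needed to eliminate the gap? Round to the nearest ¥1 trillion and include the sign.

−¥1,377 trillion

MPC = 1 − MPS = 1 − 0.489 = 0.511.
Spending multiplier = 1/(1 − c(1−t) + m) = 1/(1 − 0.511×0.72 + 0.29) = 1/0.92208 ≈ 1.085.
Tax multiplier = −c·k = −0.511/0.92208 ≈ −0.554. Need ΔY = +¥763 trillion, so ΔT = ΔY/(−c·k) = −(+¥763 trillion) × 0.92208 / 0.511 ≈ −¥1,377 trillion.
The government should cut lump-sum taxes by ¥1,377 trillion.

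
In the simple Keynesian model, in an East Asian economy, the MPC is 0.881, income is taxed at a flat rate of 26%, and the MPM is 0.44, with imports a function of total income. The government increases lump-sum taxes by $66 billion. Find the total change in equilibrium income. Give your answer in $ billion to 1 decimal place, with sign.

A lump-sum tax change of +$66 billion shifts disposable income by −$66 billion; first-round consumption changes by −c × ΔT = −0.881 × (+$66 billion) = −$58.146 billion.
Expenditure multiplier = 1/(1 − c(1−t) + m) = 1/(1 − 0.881×0.74 + 0.44) = 1/0.78806 ≈ 1.269.
The tax multiplier is −c × k ≈ −1.118, so ΔY = k × (−c·ΔT) = (−$58.146 billion) / 0.78806 ≈ −$73.8 billion.

−$73.8 billion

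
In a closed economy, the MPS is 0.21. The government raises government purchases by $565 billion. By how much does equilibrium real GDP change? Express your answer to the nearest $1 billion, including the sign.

+$2,690 billion

MPC = 1 − MPS = 1 − 0.21 = 0.79.
Government-spending multiplier = 1/(1 − MPC) = 1/(1 − 0.79) = 1/0.21 ≈ 4.762.
ΔY = k × ΔG = (+$565 billion) / 0.21 ≈ +$2,690 billion.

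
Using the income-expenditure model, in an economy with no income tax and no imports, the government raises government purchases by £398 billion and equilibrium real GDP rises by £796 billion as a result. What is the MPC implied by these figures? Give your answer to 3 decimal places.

Implied spending multiplier k = ΔY/ΔG = 796/398 = 2.
Since k = 1/(1 − MPC), MPC = 1 − 1/k = 1 − ΔG/ΔY = 1 − 398/796 = 0.500.

0.500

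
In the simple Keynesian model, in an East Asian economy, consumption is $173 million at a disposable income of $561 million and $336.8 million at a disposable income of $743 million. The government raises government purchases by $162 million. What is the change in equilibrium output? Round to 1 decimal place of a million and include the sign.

MPC = ΔC/ΔYd = (336.8 − 173)/(743 − 561) = 163.8/182 = 0.9.
Expenditure multiplier = 1/(1 − MPC) = 1/(1 − 0.9) = 1/0.1 = 10.
ΔY = k × ΔG = (+$162 million) / 0.1 = +$1,620 million.

+$1,620.0 million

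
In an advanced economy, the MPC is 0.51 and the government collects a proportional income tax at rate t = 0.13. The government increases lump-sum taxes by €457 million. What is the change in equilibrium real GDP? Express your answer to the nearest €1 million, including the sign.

A lump-sum tax change of +€457 million shifts disposable income by −€457 million; first-round consumption changes by −c × ΔT = −0.51 × (+€457 million) = −€233.07 million.
Expenditure multiplier = 1/(1 − c(1−t)) = 1/(1 − 0.51×0.87) = 1/0.5563 ≈ 1.798.
The tax multiplier is −c × k ≈ −0.917, so ΔY = k × (−c·ΔT) = (−€233.07 million) / 0.5563 ≈ −€419 million.

−€419 million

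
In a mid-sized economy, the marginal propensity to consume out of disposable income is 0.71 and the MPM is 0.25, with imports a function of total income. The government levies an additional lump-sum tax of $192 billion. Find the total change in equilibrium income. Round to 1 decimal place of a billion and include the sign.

−$252.4 billion

A lump-sum tax change of +$192 billion shifts disposable income by −$192 billion; first-round consumption changes by −c × ΔT = −0.71 × (+$192 billion) = −$136.32 billion.
Expenditure multiplier = 1/(1 − c + m) = 1/(1 − 0.71 + 0.25) = 1/0.54 ≈ 1.852.
The tax multiplier is −c × k ≈ −1.315, so ΔY = k × (−c·ΔT) = (−$136.32 billion) / 0.54 ≈ −$252.4 billion.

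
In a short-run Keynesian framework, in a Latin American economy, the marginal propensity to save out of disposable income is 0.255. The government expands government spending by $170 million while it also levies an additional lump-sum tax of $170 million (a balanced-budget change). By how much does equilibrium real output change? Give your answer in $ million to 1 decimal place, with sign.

MPC = 1 − MPS = 1 − 0.255 = 0.745.
Expenditure multiplier = 1/(1 − MPC) = 1/(1 − 0.745) = 1/0.255 ≈ 3.922.
ΔG contributes k·ΔG = (+$170 million) / 0.255 ≈ +$666.7 million.
ΔT of +$170 million changes first-round spending by −c·ΔT = −$126.65 million, contributing k·(−c·ΔT) = (−$126.65 million) / 0.255 ≈ −$496.7 million.
With ΔG = ΔT and no other leakages, the balanced-budget multiplier is 1, so ΔY = ΔG = +$170 million.

+$170.0 million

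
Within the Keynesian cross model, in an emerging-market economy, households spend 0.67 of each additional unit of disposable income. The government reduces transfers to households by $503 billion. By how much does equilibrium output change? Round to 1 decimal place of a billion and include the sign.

The transfer change shifts disposable income by −$503 billion, so first-round consumption changes by c·ΔTR = 0.67 × (−$503 billion) = −$337.01 billion.
Expenditure multiplier = 1/(1 − MPC) = 1/(1 − 0.67) = 1/0.33 ≈ 3.03.
The transfer multiplier is c × k ≈ 2.03, so ΔY = k × (c·ΔTR) = (−$337.01 billion) / 0.33 ≈ −$1,021.2 billion.

−$1,021.2 billion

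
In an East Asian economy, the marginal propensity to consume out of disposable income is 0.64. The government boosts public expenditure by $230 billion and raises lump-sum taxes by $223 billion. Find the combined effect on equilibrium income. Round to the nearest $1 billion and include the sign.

+$242 billion

Expenditure multiplier = 1/(1 − MPC) = 1/(1 − 0.64) = 1/0.36 ≈ 2.778.
ΔG contributes k·ΔG = (+$230 billion) / 0.36 ≈ +$638.9 billion.
ΔT of +$223 billion changes first-round spending by −c·ΔT = −$142.72 billion, contributing k·(−c·ΔT) = (−$142.72 billion) / 0.36 ≈ −$396.4 billion.
Net ΔY = k(ΔG − c·ΔT) = (+$87.28 billion) / 0.36 ≈ +$242 billion.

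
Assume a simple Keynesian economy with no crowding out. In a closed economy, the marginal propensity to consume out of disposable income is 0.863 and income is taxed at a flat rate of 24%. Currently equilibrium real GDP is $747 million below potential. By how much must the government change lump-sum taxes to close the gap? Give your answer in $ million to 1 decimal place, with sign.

Spending multiplier = 1/(1 − c(1−t)) = 1/(1 − 0.863×0.76) = 1/0.34412 ≈ 2.906.
Tax multiplier = −c·k = −0.863/0.34412 ≈ −2.508. Need ΔY = +$747 million, so ΔT = ΔY/(−c·k) = −(+$747 million) × 0.34412 / 0.863 ≈ −$297.9 million.
The government should cut lump-sum taxes by $297.9 million.

−$297.9 million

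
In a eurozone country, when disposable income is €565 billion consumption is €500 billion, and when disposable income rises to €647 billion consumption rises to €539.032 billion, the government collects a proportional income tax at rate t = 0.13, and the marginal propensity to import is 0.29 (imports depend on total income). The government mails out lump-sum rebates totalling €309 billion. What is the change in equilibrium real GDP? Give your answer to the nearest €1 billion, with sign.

MPC = ΔC/ΔYd = (539.032 − 500)/(647 − 565) = 39.032/82 = 0.476.
A lump-sum tax change of −€309 billion shifts disposable income by +€309 billion; first-round consumption changes by −c × ΔT = −0.476 × (−€309 billion) = +€147.084 billion.
Expenditure multiplier = 1/(1 − c(1−t) + m) = 1/(1 − 0.476×0.87 + 0.29) = 1/0.87588 ≈ 1.142.
The tax multiplier is −c × k ≈ −0.543, so ΔY = k × (−c·ΔT) = (+€147.084 billion) / 0.87588 ≈ +€168 billion.

+€168 billion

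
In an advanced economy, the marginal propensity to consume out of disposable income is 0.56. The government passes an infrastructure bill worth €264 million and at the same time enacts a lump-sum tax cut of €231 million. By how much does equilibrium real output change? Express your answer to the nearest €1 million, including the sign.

Expenditure multiplier = 1/(1 − MPC) = 1/(1 − 0.56) = 1/0.44 ≈ 2.273.
ΔG contributes k·ΔG = (+€264 million) / 0.44 = +€600 million.
ΔT of −€231 million changes first-round spending by −c·ΔT = +€129.36 million, contributing k·(−c·ΔT) = (+€129.36 million) / 0.44 = +€294 million.
Net ΔY = k(ΔG − c·ΔT) = (+€393.36 million) / 0.44 = +€894 million.

+€894 million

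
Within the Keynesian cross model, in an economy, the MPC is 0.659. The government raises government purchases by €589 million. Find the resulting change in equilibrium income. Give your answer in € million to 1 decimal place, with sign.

Spending multiplier = 1/(1 − MPC) = 1/(1 − 0.659) = 1/0.341 ≈ 2.933.
ΔY = k × ΔG = (+€589 million) / 0.341 ≈ +€1,727.3 million.

+€1,727.3 million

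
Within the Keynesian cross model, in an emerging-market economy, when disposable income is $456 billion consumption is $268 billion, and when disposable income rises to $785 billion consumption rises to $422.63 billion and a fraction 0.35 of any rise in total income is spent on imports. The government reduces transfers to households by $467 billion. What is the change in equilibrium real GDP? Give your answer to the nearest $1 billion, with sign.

−$249 billion

MPC = ΔC/ΔYd = (422.63 − 268)/(785 − 456) = 154.63/329 = 0.47.
The transfer change shifts disposable income by −$467 billion, so first-round consumption changes by c·ΔTR = 0.47 × (−$467 billion) = −$219.49 billion.
Expenditure multiplier = 1/(1 − c + m) = 1/(1 − 0.47 + 0.35) = 1/0.88 ≈ 1.136.
The transfer multiplier is c × k ≈ 0.534, so ΔY = k × (c·ΔTR) = (−$219.49 billion) / 0.88 ≈ −$249 billion.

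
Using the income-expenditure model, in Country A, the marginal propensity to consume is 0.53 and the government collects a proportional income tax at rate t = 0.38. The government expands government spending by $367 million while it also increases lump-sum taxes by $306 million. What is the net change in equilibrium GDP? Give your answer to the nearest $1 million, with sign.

Expenditure multiplier = 1/(1 − c(1−t)) = 1/(1 − 0.53×0.62) = 1/0.6714 ≈ 1.489.
ΔG contributes k·ΔG = (+$367 million) / 0.6714 ≈ +$546.6 million.
ΔT of +$306 million changes first-round spending by −c·ΔT = −$162.18 million, contributing k·(−c·ΔT) = (−$162.18 million) / 0.6714 ≈ −$241.6 million.
Net ΔY = k(ΔG − c·ΔT) = (+$204.82 million) / 0.6714 ≈ +$305 million.

+$305 million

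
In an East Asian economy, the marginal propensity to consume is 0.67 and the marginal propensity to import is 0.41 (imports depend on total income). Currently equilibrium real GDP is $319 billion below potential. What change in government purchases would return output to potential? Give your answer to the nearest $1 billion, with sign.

Spending multiplier = 1/(1 − c + m) = 1/(1 − 0.67 + 0.41) = 1/0.74 ≈ 1.351.
Need ΔY = +$319 billion, so ΔG = ΔY/k = (+$319 billion) × 0.74 ≈ +$236 billion.
The government should increase government purchases by $236 billion.

+$236 billion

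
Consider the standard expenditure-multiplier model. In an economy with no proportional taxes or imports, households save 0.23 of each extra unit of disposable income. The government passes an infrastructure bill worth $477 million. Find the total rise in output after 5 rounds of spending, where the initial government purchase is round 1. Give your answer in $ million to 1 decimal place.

$1,512.5 million

MPC = 1 − MPS = 1 − 0.23 = 0.77.
Round 1 adds ΔG = $477 million; each later round is MPC = 0.77 times the previous.
After 5 rounds: 477 + 367.29 + 282.8133 + 217.766241 + 167.68000557 = ΔG·(1 − c^5)/(1 − c) = 477 × (1 − 0.2706784157)/0.23 ≈ $1,512.5 million.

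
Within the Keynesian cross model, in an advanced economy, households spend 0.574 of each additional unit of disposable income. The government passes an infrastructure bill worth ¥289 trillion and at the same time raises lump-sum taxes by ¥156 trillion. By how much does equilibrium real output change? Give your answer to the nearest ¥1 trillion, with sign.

Expenditure multiplier = 1/(1 − MPC) = 1/(1 − 0.574) = 1/0.426 ≈ 2.347.
ΔG contributes k·ΔG = (+¥289 trillion) / 0.426 ≈ +¥678.4 trillion.
ΔT of +¥156 trillion changes first-round spending by −c·ΔT = −¥89.544 trillion, contributing k·(−c·ΔT) = (−¥89.544 trillion) / 0.426 ≈ −¥210.2 trillion.
Net ΔY = k(ΔG − c·ΔT) = (+¥199.456 trillion) / 0.426 ≈ +¥468 trillion.

+¥468 trillion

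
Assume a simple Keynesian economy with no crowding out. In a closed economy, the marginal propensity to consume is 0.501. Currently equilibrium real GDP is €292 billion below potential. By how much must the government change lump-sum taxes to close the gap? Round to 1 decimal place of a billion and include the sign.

Spending multiplier = 1/(1 − MPC) = 1/(1 − 0.501) = 1/0.499 ≈ 2.004.
Tax multiplier = −c·k = −0.501/0.499 ≈ −1.004. Need ΔY = +€292 billion, so ΔT = ΔY/(−c·k) = −(+€292 billion) × 0.499 / 0.501 ≈ −€290.8 billion.
The government should cut lump-sum taxes by €290.8 billion.

−€290.8 billion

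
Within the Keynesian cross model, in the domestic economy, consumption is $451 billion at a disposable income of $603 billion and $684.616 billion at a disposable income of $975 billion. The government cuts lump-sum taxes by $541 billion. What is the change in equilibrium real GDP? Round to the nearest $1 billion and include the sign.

+$913 billion

MPC = ΔC/ΔYd = (684.616 − 451)/(975 − 603) = 233.616/372 = 0.628.
A lump-sum tax change of −$541 billion shifts disposable income by +$541 billion; first-round consumption changes by −c × ΔT = −0.628 × (−$541 billion) = +$339.748 billion.
Expenditure multiplier = 1/(1 − MPC) = 1/(1 − 0.628) = 1/0.372 ≈ 2.688.
The tax multiplier is −c × k ≈ −1.688, so ΔY = k × (−c·ΔT) = (+$339.748 billion) / 0.372 ≈ +$913 billion.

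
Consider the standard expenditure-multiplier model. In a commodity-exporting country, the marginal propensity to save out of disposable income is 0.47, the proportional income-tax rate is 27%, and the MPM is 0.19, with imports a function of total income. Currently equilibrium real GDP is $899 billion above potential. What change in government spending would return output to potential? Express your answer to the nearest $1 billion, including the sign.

MPC = 1 − MPS = 1 − 0.47 = 0.53.
Spending multiplier = 1/(1 − c(1−t) + m) = 1/(1 − 0.53×0.73 + 0.19) = 1/0.8031 ≈ 1.245.
Need ΔY = −$899 billion, so ΔG = ΔY/k = (−$899 billion) × 0.8031 ≈ −$722 billion.
The government should cut government spending by $722 billion.

−$722 billion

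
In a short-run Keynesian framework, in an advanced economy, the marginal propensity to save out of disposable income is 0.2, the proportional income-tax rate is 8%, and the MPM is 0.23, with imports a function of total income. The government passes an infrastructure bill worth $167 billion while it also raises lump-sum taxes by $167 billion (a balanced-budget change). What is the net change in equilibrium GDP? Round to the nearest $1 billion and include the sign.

MPC = 1 − MPS = 1 − 0.2 = 0.8.
Expenditure multiplier = 1/(1 − c(1−t) + m) = 1/(1 − 0.8×0.92 + 0.23) = 1/0.494 ≈ 2.024.
ΔG contributes k·ΔG = (+$167 billion) / 0.494 ≈ +$338.1 billion.
ΔT of +$167 billion changes first-round spending by −c·ΔT = −$133.6 billion, contributing k·(−c·ΔT) = (−$133.6 billion) / 0.494 ≈ −$270.4 billion.
Net ΔY = k(ΔG − c·ΔT) = (+$33.4 billion) / 0.494 ≈ +$68 billion.

+$68 billion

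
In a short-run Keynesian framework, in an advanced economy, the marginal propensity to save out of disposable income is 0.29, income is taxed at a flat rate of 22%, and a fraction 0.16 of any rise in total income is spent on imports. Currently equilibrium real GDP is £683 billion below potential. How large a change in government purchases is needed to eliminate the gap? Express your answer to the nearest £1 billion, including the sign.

MPC = 1 − MPS = 1 − 0.29 = 0.71.
Spending multiplier = 1/(1 − c(1−t) + m) = 1/(1 − 0.71×0.78 + 0.16) = 1/0.6062 ≈ 1.65.
Need ΔY = +£683 billion, so ΔG = ΔY/k = (+£683 billion) × 0.6062 ≈ +£414 billion.
The government should increase government purchases by £414 billion.

+£414 billion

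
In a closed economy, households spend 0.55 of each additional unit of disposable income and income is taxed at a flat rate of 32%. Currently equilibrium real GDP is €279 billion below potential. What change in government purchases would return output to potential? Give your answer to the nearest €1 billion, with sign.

Spending multiplier = 1/(1 − c(1−t)) = 1/(1 − 0.55×0.68) = 1/0.626 ≈ 1.597.
Need ΔY = +€279 billion, so ΔG = ΔY/k = (+€279 billion) × 0.626 ≈ +€175 billion.
The government should increase government purchases by €175 billion.

+€175 billion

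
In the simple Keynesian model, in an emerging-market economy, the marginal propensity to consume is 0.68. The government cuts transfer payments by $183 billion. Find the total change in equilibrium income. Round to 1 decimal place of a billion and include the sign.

The transfer change shifts disposable income by −$183 billion, so first-round consumption changes by c·ΔTR = 0.68 × (−$183 billion) = −$124.44 billion.
Expenditure multiplier = 1/(1 − MPC) = 1/(1 − 0.68) = 1/0.32 = 3.125.
The transfer multiplier is c × k = 2.125, so ΔY = k × (c·ΔTR) = (−$124.44 billion) / 0.32 ≈ −$388.9 billion.

−$388.9 billion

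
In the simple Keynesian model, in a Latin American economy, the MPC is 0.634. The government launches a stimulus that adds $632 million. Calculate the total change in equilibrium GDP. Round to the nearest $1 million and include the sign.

Spending multiplier = 1/(1 − MPC) = 1/(1 − 0.634) = 1/0.366 ≈ 2.732.
ΔY = k × ΔG = (+$632 million) / 0.366 ≈ +$1,727 million.

+$1,727 million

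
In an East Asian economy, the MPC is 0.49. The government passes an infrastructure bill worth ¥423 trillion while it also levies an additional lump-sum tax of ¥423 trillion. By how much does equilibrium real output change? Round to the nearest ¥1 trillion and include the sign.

Expenditure multiplier = 1/(1 − MPC) = 1/(1 − 0.49) = 1/0.51 ≈ 1.961.
ΔG contributes k·ΔG = (+¥423 trillion) / 0.51 ≈ +¥829.4 trillion.
ΔT of +¥423 trillion changes first-round spending by −c·ΔT = −¥207.27 trillion, contributing k·(−c·ΔT) = (−¥207.27 trillion) / 0.51 ≈ −¥406.4 trillion.
With ΔG = ΔT and no other leakages, the balanced-budget multiplier is 1, so ΔY = ΔG = +¥423 trillion.

+¥423 trillion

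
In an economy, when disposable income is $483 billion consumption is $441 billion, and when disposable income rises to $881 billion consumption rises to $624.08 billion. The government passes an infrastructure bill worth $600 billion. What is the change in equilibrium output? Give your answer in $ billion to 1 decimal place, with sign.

+$1,111.1 billion

MPC = ΔC/ΔYd = (624.08 − 441)/(881 − 483) = 183.08/398 = 0.46.
Government-spending multiplier = 1/(1 − MPC) = 1/(1 − 0.46) = 1/0.54 ≈ 1.852.
ΔY = k × ΔG = (+$600 billion) / 0.54 ≈ +$1,111.1 billion.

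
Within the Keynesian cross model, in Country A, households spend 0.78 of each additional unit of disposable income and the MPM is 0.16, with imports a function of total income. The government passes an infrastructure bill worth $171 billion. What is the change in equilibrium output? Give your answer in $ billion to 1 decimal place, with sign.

+$450.0 billion

Expenditure multiplier = 1/(1 − c + m) = 1/(1 − 0.78 + 0.16) = 1/0.38 ≈ 2.632.
ΔY = k × ΔG = (+$171 billion) / 0.38 = +$450 billion.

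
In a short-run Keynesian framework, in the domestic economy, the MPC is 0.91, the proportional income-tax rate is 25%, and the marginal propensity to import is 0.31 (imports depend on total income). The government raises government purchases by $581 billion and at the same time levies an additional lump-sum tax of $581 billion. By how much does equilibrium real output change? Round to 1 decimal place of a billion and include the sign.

Expenditure multiplier = 1/(1 − c(1−t) + m) = 1/(1 − 0.91×0.75 + 0.31) = 1/0.6275 ≈ 1.594.
ΔG contributes k·ΔG = (+$581 billion) / 0.6275 ≈ +$925.9 billion.
ΔT of +$581 billion changes first-round spending by −c·ΔT = −$528.71 billion, contributing k·(−c·ΔT) = (−$528.71 billion) / 0.6275 ≈ −$842.6 billion.
Net ΔY = k(ΔG − c·ΔT) = (+$52.29 billion) / 0.6275 ≈ +$83.3 billion.

+$83.3 billion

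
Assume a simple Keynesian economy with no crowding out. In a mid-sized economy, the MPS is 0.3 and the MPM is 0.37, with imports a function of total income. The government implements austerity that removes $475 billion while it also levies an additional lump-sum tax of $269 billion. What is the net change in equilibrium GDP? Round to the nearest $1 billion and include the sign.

MPC = 1 − MPS = 1 − 0.3 = 0.7.
Expenditure multiplier = 1/(1 − c + m) = 1/(1 − 0.7 + 0.37) = 1/0.67 ≈ 1.493.
ΔG contributes k·ΔG = (−$475 billion) / 0.67 ≈ −$709 billion.
ΔT of +$269 billion changes first-round spending by −c·ΔT = −$188.3 billion, contributing k·(−c·ΔT) = (−$188.3 billion) / 0.67 ≈ −$281 billion.
Net ΔY = k(ΔG − c·ΔT) = (−$663.3 billion) / 0.67 = −$990 billion.

−$990 billion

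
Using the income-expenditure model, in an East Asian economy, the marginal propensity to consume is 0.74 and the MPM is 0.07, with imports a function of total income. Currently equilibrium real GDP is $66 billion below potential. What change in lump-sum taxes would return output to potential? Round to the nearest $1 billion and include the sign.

−$29 billion

Spending multiplier = 1/(1 − c + m) = 1/(1 − 0.74 + 0.07) = 1/0.33 ≈ 3.03.
Tax multiplier = −c·k = −0.74/0.33 ≈ −2.242. Need ΔY = +$66 billion, so ΔT = ΔY/(−c·k) = −(+$66 billion) × 0.33 / 0.74 ≈ −$29 billion.
The government should cut lump-sum taxes by $29 billion.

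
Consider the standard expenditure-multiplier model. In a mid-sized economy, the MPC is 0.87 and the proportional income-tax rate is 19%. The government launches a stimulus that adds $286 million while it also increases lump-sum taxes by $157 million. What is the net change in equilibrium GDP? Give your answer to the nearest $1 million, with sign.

+$506 million

Expenditure multiplier = 1/(1 − c(1−t)) = 1/(1 − 0.87×0.81) = 1/0.2953 ≈ 3.386.
ΔG contributes k·ΔG = (+$286 million) / 0.2953 ≈ +$968.5 million.
ΔT of +$157 million changes first-round spending by −c·ΔT = −$136.59 million, contributing k·(−c·ΔT) = (−$136.59 million) / 0.2953 ≈ −$462.5 million.
Net ΔY = k(ΔG − c·ΔT) = (+$149.41 million) / 0.2953 ≈ +$506 million.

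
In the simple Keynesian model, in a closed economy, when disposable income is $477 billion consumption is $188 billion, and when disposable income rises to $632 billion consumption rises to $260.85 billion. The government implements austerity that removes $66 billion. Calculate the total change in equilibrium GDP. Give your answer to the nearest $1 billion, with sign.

MPC = ΔC/ΔYd = (260.85 − 188)/(632 − 477) = 72.85/155 = 0.47.
Expenditure multiplier = 1/(1 − MPC) = 1/(1 − 0.47) = 1/0.53 ≈ 1.887.
ΔY = k × ΔG = (−$66 billion) / 0.53 ≈ −$125 billion.

−$125 billion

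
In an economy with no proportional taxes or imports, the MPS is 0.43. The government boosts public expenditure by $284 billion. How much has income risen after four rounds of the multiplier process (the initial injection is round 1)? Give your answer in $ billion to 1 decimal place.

MPC = 1 − MPS = 1 − 0.43 = 0.57.
Round 1 adds ΔG = $284 billion; each later round is MPC = 0.57 times the previous.
After 4 rounds: 284 + 161.88 + 92.2716 + 52.594812 = ΔG·(1 − c^4)/(1 − c) = 284 × (1 − 0.10556001)/0.43 ≈ $590.7 billion.

$590.7 billion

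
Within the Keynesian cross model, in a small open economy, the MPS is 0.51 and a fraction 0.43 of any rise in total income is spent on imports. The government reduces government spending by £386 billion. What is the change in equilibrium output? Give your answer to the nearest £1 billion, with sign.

−£411 billion

MPC = 1 − MPS = 1 − 0.51 = 0.49.
Government-spending multiplier = 1/(1 − c + m) = 1/(1 − 0.49 + 0.43) = 1/0.94 ≈ 1.064.
ΔY = k × ΔG = (−£386 billion) / 0.94 ≈ −£411 billion.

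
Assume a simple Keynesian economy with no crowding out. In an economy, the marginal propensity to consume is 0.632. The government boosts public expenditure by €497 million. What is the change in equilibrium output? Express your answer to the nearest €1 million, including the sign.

+€1,351 million

Spending multiplier = 1/(1 − MPC) = 1/(1 − 0.632) = 1/0.368 ≈ 2.717.
ΔY = k × ΔG = (+€497 million) / 0.368 ≈ +€1,351 million.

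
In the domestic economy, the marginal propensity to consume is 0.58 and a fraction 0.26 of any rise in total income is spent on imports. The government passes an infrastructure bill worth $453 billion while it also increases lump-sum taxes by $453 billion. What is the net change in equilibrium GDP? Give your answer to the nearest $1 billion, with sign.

Expenditure multiplier = 1/(1 − c + m) = 1/(1 − 0.58 + 0.26) = 1/0.68 ≈ 1.471.
ΔG contributes k·ΔG = (+$453 billion) / 0.68 ≈ +$666.2 billion.
ΔT of +$453 billion changes first-round spending by −c·ΔT = −$262.74 billion, contributing k·(−c·ΔT) = (−$262.74 billion) / 0.68 ≈ −$386.4 billion.
Net ΔY = k(ΔG − c·ΔT) = (+$190.26 billion) / 0.68 ≈ +$280 billion.

+$280 billion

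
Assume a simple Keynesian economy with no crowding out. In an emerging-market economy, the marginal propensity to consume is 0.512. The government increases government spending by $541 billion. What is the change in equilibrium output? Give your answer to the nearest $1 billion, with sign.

+$1,109 billion

Expenditure multiplier = 1/(1 − MPC) = 1/(1 − 0.512) = 1/0.488 ≈ 2.049.
ΔY = k × ΔG = (+$541 billion) / 0.488 ≈ +$1,109 billion.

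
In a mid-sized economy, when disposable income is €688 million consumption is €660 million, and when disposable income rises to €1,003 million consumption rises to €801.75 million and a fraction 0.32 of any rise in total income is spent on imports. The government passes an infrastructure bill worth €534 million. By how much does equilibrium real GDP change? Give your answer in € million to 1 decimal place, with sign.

+€613.8 million

MPC = ΔC/ΔYd = (801.75 − 660)/(1,003 − 688) = 141.75/315 = 0.45.
Government-spending multiplier = 1/(1 − c + m) = 1/(1 − 0.45 + 0.32) = 1/0.87 ≈ 1.149.
ΔY = k × ΔG = (+€534 million) / 0.87 ≈ +€613.8 million.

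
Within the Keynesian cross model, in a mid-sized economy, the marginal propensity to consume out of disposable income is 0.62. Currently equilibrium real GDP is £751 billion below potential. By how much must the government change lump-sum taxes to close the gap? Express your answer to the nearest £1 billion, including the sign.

Spending multiplier = 1/(1 − MPC) = 1/(1 − 0.62) = 1/0.38 ≈ 2.632.
Tax multiplier = −c·k = −0.62/0.38 ≈ −1.632. Need ΔY = +£751 billion, so ΔT = ΔY/(−c·k) = −(+£751 billion) × 0.38 / 0.62 ≈ −£460 billion.
The government should cut lump-sum taxes by £460 billion.

−£460 billion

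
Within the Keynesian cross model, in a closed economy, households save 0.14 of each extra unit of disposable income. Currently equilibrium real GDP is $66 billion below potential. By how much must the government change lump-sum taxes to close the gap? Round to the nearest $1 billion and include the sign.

−$11 billion

MPC = 1 − MPS = 1 − 0.14 = 0.86.
Spending multiplier = 1/(1 − MPC) = 1/(1 − 0.86) = 1/0.14 ≈ 7.143.
Tax multiplier = −c·k = −0.86/0.14 ≈ −6.143. Need ΔY = +$66 billion, so ΔT = ΔY/(−c·k) = −(+$66 billion) × 0.14 / 0.86 ≈ −$11 billion.
The government should cut lump-sum taxes by $11 billion.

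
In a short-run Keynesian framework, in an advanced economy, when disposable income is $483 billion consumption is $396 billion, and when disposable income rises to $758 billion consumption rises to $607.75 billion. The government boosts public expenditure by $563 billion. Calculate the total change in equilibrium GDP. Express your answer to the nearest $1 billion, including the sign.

MPC = ΔC/ΔYd = (607.75 − 396)/(758 − 483) = 211.75/275 = 0.77.
Spending multiplier = 1/(1 − MPC) = 1/(1 − 0.77) = 1/0.23 ≈ 4.348.
ΔY = k × ΔG = (+$563 billion) / 0.23 ≈ +$2,448 billion.

+$2,448 billion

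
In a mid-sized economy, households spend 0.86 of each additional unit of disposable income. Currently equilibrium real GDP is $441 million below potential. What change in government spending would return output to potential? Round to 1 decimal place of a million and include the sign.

Spending multiplier = 1/(1 − MPC) = 1/(1 − 0.86) = 1/0.14 ≈ 7.143.
Need ΔY = +$441 million, so ΔG = ΔY/k = (+$441 million) × 0.14 ≈ +$61.7 million.
The government should increase government spending by $61.7 million.

+$61.7 million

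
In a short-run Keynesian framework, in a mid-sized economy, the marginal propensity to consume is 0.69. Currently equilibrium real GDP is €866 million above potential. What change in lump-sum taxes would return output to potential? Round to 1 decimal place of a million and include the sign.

Spending multiplier = 1/(1 − MPC) = 1/(1 − 0.69) = 1/0.31 ≈ 3.226.
Tax multiplier = −c·k = −0.69/0.31 ≈ −2.226. Need ΔY = −€866 million, so ΔT = ΔY/(−c·k) = −(−€866 million) × 0.31 / 0.69 ≈ +€389.1 million.
The government should raise lump-sum taxes by €389.1 million.

+€389.1 million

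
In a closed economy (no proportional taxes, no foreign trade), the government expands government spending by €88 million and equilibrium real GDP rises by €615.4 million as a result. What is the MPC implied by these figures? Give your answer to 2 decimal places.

0.86

Implied spending multiplier k = ΔY/ΔG = 615.4/88 ≈ 6.9932.
Since k = 1/(1 − MPC), MPC = 1 − 1/k = 1 − ΔG/ΔY = 1 − 88/615.4 ≈ 0.86.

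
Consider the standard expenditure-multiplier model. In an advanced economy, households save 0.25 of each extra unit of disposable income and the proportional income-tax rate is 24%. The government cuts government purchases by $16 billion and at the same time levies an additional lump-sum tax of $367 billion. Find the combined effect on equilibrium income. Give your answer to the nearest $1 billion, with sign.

MPC = 1 − MPS = 1 − 0.25 = 0.75.
Expenditure multiplier = 1/(1 − c(1−t)) = 1/(1 − 0.75×0.76) = 1/0.43 ≈ 2.326.
ΔG contributes k·ΔG = (−$16 billion) / 0.43 ≈ −$37.2 billion.
ΔT of +$367 billion changes first-round spending by −c·ΔT = −$275.25 billion, contributing k·(−c·ΔT) = (−$275.25 billion) / 0.43 ≈ −$640.1 billion.
Net ΔY = k(ΔG − c·ΔT) = (−$291.25 billion) / 0.43 ≈ −$677 billion.

−$677 billion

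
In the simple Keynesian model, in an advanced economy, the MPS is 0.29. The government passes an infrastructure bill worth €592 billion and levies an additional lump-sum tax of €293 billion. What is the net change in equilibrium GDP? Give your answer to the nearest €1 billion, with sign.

MPC = 1 − MPS = 1 − 0.29 = 0.71.
Expenditure multiplier = 1/(1 − MPC) = 1/(1 − 0.71) = 1/0.29 ≈ 3.448.
ΔG contributes k·ΔG = (+€592 billion) / 0.29 ≈ +€2,041.4 billion.
ΔT of +€293 billion changes first-round spending by −c·ΔT = −€208.03 billion, contributing k·(−c·ΔT) = (−€208.03 billion) / 0.29 ≈ −€717.3 billion.
Net ΔY = k(ΔG − c·ΔT) = (+€383.97 billion) / 0.29 ≈ +€1,324 billion.

+€1,324 billion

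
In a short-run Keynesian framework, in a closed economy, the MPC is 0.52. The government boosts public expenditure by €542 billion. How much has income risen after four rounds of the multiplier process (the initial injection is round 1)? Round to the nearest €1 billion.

Round 1 adds ΔG = €542 billion; each later round is MPC = 0.52 times the previous.
After 4 rounds: 542 + 281.84 + 146.5568 + 76.209536 = ΔG·(1 − c^4)/(1 − c) = 542 × (1 − 0.07311616)/0.48 ≈ €1,047 billion.

€1,047 billion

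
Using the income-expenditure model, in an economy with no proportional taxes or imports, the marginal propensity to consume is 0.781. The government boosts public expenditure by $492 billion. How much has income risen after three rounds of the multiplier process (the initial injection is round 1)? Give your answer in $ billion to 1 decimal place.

Round 1 adds ΔG = $492 billion; each later round is MPC = 0.781 times the previous.
After 3 rounds: 492 + 384.252 + 300.100812 = ΔG·(1 − c^3)/(1 − c) = 492 × (1 − 0.476379541)/0.219 ≈ $1,176.4 billion.

$1,176.4 billion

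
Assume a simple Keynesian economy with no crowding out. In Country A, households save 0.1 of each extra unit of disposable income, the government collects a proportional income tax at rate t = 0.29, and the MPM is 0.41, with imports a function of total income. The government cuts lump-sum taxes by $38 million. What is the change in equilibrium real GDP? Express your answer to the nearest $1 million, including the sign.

+$44 million

MPC = 1 − MPS = 1 − 0.1 = 0.9.
A lump-sum tax change of −$38 million shifts disposable income by +$38 million; first-round consumption changes by −c × ΔT = −0.9 × (−$38 million) = +$34.2 million.
Expenditure multiplier = 1/(1 − c(1−t) + m) = 1/(1 − 0.9×0.71 + 0.41) = 1/0.771 ≈ 1.297.
The tax multiplier is −c × k ≈ −1.167, so ΔY = k × (−c·ΔT) = (+$34.2 million) / 0.771 ≈ +$44 million.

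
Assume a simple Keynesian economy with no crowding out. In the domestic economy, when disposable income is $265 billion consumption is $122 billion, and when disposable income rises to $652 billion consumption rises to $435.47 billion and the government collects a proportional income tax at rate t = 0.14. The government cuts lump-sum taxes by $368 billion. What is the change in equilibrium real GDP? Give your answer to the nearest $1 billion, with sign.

+$982 billion

MPC = ΔC/ΔYd = (435.47 − 122)/(652 − 265) = 313.47/387 = 0.81.
A lump-sum tax change of −$368 billion shifts disposable income by +$368 billion; first-round consumption changes by −c × ΔT = −0.81 × (−$368 billion) = +$298.08 billion.
Expenditure multiplier = 1/(1 − c(1−t)) = 1/(1 − 0.81×0.86) = 1/0.3034 ≈ 3.296.
The tax multiplier is −c × k ≈ −2.67, so ΔY = k × (−c·ΔT) = (+$298.08 billion) / 0.3034 ≈ +$982 billion.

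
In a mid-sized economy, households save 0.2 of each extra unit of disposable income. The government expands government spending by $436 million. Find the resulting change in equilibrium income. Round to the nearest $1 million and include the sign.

+$2,180 million

MPC = 1 − MPS = 1 − 0.2 = 0.8.
Government-spending multiplier = 1/(1 − MPC) = 1/(1 − 0.8) = 1/0.2 = 5.
ΔY = k × ΔG = (+$436 million) / 0.2 = +$2,180 million.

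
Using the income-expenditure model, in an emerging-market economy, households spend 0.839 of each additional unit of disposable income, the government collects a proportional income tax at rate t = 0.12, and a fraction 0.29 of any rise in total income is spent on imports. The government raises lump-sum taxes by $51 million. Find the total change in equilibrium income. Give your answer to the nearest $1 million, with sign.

A lump-sum tax change of +$51 million shifts disposable income by −$51 million; first-round consumption changes by −c × ΔT = −0.839 × (+$51 million) = −$42.789 million.
Expenditure multiplier = 1/(1 − c(1−t) + m) = 1/(1 − 0.839×0.88 + 0.29) = 1/0.55168 ≈ 1.813.
The tax multiplier is −c × k ≈ −1.521, so ΔY = k × (−c·ΔT) = (−$42.789 million) / 0.55168 ≈ −$78 million.

−$78 million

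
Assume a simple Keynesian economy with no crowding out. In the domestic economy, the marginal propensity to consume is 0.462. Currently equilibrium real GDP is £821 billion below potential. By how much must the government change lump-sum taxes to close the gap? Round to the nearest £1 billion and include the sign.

−£956 billion

Spending multiplier = 1/(1 − MPC) = 1/(1 − 0.462) = 1/0.538 ≈ 1.859.
Tax multiplier = −c·k = −0.462/0.538 ≈ −0.859. Need ΔY = +£821 billion, so ΔT = ΔY/(−c·k) = −(+£821 billion) × 0.538 / 0.462 ≈ −£956 billion.
The government should cut lump-sum taxes by £956 billion.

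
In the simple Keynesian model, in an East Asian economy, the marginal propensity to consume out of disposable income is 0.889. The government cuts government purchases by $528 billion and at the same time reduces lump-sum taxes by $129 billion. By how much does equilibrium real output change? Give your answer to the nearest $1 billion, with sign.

−$3,724 billion

Expenditure multiplier = 1/(1 − MPC) = 1/(1 − 0.889) = 1/0.111 ≈ 9.009.
ΔG contributes k·ΔG = (−$528 billion) / 0.111 ≈ −$4,756.8 billion.
ΔT of −$129 billion changes first-round spending by −c·ΔT = +$114.681 billion, contributing k·(−c·ΔT) = (+$114.681 billion) / 0.111 ≈ +$1,033.2 billion.
Net ΔY = k(ΔG − c·ΔT) = (−$413.319 billion) / 0.111 ≈ −$3,724 billion.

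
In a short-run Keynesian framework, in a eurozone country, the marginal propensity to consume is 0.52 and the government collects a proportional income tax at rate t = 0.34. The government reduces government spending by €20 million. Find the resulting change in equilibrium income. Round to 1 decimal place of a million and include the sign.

−€30.5 million

Government-spending multiplier = 1/(1 − c(1−t)) = 1/(1 − 0.52×0.66) = 1/0.6568 ≈ 1.523.
ΔY = k × ΔG = (−€20 million) / 0.6568 ≈ −€30.5 million.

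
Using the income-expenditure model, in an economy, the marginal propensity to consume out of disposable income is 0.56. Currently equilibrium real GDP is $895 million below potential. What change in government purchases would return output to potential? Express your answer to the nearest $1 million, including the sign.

Spending multiplier = 1/(1 − MPC) = 1/(1 − 0.56) = 1/0.44 ≈ 2.273.
Need ΔY = +$895 million, so ΔG = ΔY/k = (+$895 million) × 0.44 ≈ +$394 million.
The government should increase government purchases by $394 million.

+$394 million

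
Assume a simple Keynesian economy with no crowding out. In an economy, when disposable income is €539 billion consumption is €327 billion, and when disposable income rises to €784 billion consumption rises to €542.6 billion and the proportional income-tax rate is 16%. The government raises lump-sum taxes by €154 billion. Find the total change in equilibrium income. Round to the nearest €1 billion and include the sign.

−€520 billion

MPC = ΔC/ΔYd = (542.6 − 327)/(784 − 539) = 215.6/245 = 0.88.
A lump-sum tax change of +€154 billion shifts disposable income by −€154 billion; first-round consumption changes by −c × ΔT = −0.88 × (+€154 billion) = −€135.52 billion.
Expenditure multiplier = 1/(1 − c(1−t)) = 1/(1 − 0.88×0.84) = 1/0.2608 ≈ 3.834.
The tax multiplier is −c × k ≈ −3.374, so ΔY = k × (−c·ΔT) = (−€135.52 billion) / 0.2608 ≈ −€520 billion.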